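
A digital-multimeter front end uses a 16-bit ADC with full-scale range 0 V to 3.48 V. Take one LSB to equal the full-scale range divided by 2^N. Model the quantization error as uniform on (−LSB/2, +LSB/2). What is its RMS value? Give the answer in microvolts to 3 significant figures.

15.3 µV

Full-scale range = 3.48 V.
Step size = 3.48/65536 V = 53.101 µV.
V_rms = LSB/√12 = 53.101 µV / √12 = 15.3 µV.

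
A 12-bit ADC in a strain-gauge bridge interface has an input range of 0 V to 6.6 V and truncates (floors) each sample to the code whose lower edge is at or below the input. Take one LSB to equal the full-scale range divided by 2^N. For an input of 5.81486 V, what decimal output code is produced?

Range is 6.6 V. LSB = 6.6 V / 2^12 ≈ 1.611 mV.
(V_in − V_min) × 2^12/range = (5.81486 − (0)) × 4096/6.6 = 3608.737.
Floor → code = 3608.

3608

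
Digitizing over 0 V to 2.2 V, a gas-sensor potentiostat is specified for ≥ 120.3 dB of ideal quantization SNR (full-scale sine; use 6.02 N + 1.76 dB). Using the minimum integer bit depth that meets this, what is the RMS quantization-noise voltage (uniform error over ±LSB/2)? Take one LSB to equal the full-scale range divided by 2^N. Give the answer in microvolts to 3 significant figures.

Full-scale range = 2.2 V.
Required N = ⌈(120.3 − 1.76)/6.02⌉ = ⌈19.691⌉ = 20.
LSB = 2.2 V ÷ 2^20 = 2.2/1048576 V = 2.0981 µV.
RMS noise = LSB/√12 = 0.606 µV.

0.606 µV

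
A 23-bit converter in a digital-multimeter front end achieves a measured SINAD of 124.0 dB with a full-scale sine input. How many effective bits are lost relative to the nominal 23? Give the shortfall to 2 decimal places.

N_eff = (124.0 − 1.76)/6.02 = 20.3056 bits.
Shortfall = 23 − 20.3056 = 2.6944 bits.

2.69 bits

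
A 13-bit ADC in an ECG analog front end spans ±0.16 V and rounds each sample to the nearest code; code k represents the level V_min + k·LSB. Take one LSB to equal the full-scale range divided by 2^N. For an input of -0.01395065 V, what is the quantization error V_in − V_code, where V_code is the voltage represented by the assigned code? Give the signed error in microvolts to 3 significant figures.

−5.34 µV

Span: 0.16 V − (-0.16 V) = 0.32 V. LSB = 0.32 V / 2^13 ≈ 39.06 µV.
(V_in − V_min)/LSB = (-0.01395065 − (-0.16)) × 8192/0.32 = 3738.8634 → nearest code k = 3739.
Reconstructed level: -0.16 + 3739 × 0.32/8192 V = -0.01394531250 V.
e = -0.01395065 − (-0.01394531250) = −5.34 µV.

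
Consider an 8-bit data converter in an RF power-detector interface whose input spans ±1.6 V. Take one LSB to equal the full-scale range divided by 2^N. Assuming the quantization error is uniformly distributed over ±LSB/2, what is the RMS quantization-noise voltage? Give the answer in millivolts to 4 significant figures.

3.608 mV

The full-scale span is 1.6 − (-1.6) = 3.2 V.
LSB = 3.2 V ÷ 2^8 = 3.2/256 V = 12.5000 mV.
RMS of a uniform error over width LSB is LSB/√12 = 3.608 mV.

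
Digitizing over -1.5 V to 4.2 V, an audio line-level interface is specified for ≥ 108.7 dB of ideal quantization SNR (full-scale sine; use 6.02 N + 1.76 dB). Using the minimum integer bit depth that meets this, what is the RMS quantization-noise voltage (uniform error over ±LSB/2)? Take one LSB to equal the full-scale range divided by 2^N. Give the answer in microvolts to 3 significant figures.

6.28 µV

The full-scale span is 4.2 − (-1.5) = 5.7 V.
Solving 6.02 N ≥ 108.7 − 1.76: N ≥ 17.764. Round up → N = 18.
LSB = 5.7 V / 2^18 = 21.744 µV.
V_rms = LSB/√12 = 6.28 µV.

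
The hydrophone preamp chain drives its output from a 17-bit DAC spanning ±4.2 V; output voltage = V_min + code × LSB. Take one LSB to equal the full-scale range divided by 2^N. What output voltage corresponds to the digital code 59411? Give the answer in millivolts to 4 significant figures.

-392.5 mV

Range = 4.2 − (-4.2) = 8.4 V. LSB = 8.4 V / 2^17.
Output = V_min + (59411/131072) × range = -4.2 + 0.453270 × 8.4 V
      = -4.2 V + 3.80747 V = -0.392532 V.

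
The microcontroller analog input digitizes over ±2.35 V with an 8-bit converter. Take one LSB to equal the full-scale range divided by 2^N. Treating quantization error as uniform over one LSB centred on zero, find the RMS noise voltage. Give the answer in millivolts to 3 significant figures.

5.30 mV

Span: 2.35 V − (-2.35 V) = 4.7 V.
LSB = 4.7 V / 2^8 = 18.359 mV.
σ_q = LSB/√12 = 18.359 mV/3.4641 = 5.30 mV.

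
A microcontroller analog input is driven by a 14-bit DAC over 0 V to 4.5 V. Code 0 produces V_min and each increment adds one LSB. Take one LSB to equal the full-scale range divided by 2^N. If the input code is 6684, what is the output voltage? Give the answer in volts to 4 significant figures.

Span = 4.5 V. LSB = 4.5 V / 2^14.
V_out = 0 + 6684 × (4.5/16384) V
      = 0 V + 1.83582 V = 1.83582 V.

1.836 V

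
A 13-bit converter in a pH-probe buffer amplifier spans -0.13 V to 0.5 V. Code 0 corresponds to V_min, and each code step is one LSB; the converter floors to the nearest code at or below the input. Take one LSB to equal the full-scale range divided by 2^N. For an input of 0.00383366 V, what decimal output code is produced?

The full-scale span is 0.5 − (-0.13) = 0.63 V. LSB = 0.63 V / 2^13 ≈ 76.90 µV.
code = ⌊(V_in − V_min)/LSB⌋ = ⌊(V_in − V_min) × 2^13 / range⌋
     = ⌊(0.00383366 − (-0.13)) × 8192 / 0.63⌋ = ⌊0.13383366 × 8192/0.63⌋
     = ⌊1740.262⌋ = 1740.

1740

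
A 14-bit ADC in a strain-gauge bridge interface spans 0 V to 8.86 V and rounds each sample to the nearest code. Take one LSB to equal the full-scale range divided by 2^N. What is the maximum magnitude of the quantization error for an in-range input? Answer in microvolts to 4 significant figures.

Full-scale range = 8.86 V.
LSB = 8.86 V / 2^14 = 0.540771 mV.
|e|_max = LSB/2 = 270.4 µV.

270.4 µV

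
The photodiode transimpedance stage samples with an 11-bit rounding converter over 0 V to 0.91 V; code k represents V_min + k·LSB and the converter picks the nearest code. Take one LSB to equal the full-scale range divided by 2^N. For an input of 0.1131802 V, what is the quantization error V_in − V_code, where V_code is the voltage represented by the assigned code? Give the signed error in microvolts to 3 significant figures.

−125 µV

Span = 0.91 V. LSB = 0.91 V / 2^11 ≈ 444.3 µV.
(V_in − V_min)/LSB = (0.1131802 − (0)) × 2048/0.91 = 254.7176 → nearest code k = 255.
V_code = V_min + k × range/2^11 = 0 + 255 × 0.91/2048 = 0.1133056641 V.
Error = V_in − V_code = 0.1131802 − (0.1133056641) = −125 µV.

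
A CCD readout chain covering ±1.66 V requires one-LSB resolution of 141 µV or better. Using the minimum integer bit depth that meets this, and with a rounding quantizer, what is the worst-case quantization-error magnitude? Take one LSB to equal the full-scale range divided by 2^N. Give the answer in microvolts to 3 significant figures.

50.7 µV

Full-scale range = 1.66 V − (-1.66 V) = 3.32 V.
Levels needed ≥ 3.32/141 µV = 23550. 2^15 = 32768 suffices, so N_min = 15.
One LSB is 3.32 V / 32768 = 101.32 µV.
|e|_max = LSB/2 = 50.7 µV.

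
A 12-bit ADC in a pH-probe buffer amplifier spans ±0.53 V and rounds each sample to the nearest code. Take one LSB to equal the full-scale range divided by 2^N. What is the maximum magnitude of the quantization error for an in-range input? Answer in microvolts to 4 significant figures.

Range = 0.53 − (-0.53) = 1.06 V.
Step size = 1.06/4096 V = 258.789 µV.
Worst-case error for round-to-nearest is half an LSB: 129.4 µV.

129.4 µV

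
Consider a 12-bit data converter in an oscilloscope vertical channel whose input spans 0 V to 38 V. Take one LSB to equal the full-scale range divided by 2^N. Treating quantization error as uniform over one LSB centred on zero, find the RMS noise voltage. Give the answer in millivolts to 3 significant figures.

2.68 mV

Full-scale range = 38 V.
LSB = 38 V / 2^12 = 9.2773 mV.
σ_q = LSB/√12 = 9.2773 mV/3.4641 = 2.68 mV.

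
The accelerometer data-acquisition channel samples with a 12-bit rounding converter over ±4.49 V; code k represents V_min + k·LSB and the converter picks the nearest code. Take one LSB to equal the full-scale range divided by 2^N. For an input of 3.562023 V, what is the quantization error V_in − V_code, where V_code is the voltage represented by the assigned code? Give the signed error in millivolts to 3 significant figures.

Full-scale range = 4.49 V − (-4.49 V) = 8.98 V. LSB = 8.98 V / 2^12 ≈ 2.192 mV.
Position in LSBs: (3.562023 − (-4.49)) × 4096/8.98 = 3672.7267; rounding gives k = 3673.
Reconstructed level: -4.49 + 3673 × 8.98/4096 V = 3.562622070 V.
Error = V_in − V_code = 3.562023 − (3.562622070) = −0.599 mV.

−0.599 mV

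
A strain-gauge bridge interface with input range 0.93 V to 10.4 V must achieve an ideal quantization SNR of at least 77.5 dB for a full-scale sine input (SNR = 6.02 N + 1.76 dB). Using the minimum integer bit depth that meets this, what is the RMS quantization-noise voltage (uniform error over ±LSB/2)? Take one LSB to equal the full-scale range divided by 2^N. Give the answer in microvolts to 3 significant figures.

334 µV

The full-scale span is 10.4 − (0.93) = 9.47 V.
N ≥ (77.5 − 1.76)/6.02 = 12.581 → N_min = 13.
One LSB is 9.47 V / 8192 = 1.1560 mV.
V_rms = LSB/√12 = 334 µV.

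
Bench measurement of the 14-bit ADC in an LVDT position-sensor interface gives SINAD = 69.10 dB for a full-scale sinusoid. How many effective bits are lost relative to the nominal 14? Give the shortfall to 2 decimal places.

2.81 bits

N_eff = (69.10 − 1.76)/6.02 = 11.1860 bits.
Lost resolution: 14 − 11.1860 = 2.8140 bits.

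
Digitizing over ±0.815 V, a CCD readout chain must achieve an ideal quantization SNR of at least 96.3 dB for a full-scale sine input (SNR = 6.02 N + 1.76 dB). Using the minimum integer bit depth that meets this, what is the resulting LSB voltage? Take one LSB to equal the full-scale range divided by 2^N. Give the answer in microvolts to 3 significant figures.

24.9 µV

Span: 0.815 V − (-0.815 V) = 1.63 V.
N ≥ (96.3 − 1.76)/6.02 = 15.704 → N_min = 16.
LSB = 1.63 V ÷ 2^16 = 1.63/65536 V = 24.9 µV.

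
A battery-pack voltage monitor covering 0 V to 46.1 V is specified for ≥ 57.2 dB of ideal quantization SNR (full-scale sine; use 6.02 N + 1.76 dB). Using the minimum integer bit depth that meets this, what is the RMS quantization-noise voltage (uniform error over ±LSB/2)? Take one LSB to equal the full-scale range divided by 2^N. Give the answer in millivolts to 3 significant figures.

V_FS = 46.1 V.
Solving 6.02 N ≥ 57.2 − 1.76: N ≥ 9.209. Round up → N = 10.
Step size = 46.1/1024 V = 45.020 mV.
RMS noise = LSB/√12 = 13.0 mV.

13.0 mV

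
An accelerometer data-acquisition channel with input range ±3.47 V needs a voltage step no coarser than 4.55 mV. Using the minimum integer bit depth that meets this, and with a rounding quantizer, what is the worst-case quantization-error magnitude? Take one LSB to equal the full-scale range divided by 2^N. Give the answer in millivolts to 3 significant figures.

Full-scale range = 3.47 V − (-3.47 V) = 6.94 V.
Need 2^N ≥ 6.94 V / 4.55 mV = 1525 → N_min = 11.
One LSB is 6.94 V / 2048 = 3.3887 mV.
|e|_max = LSB/2 = 1.69 mV.

1.69 mV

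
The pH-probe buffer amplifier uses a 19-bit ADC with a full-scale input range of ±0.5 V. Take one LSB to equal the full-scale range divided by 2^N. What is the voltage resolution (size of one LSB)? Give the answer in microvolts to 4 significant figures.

1.907 µV

Full-scale range = 0.5 V − (-0.5 V) = 1 V.
There are 2^19 = 524288 steps.
Step size = 1/524288 V = 1.907 µV.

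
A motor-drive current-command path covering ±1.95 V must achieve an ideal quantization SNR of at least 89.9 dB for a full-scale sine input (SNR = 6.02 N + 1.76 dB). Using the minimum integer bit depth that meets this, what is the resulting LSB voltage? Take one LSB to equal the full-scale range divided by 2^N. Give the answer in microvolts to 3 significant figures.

The full-scale span is 1.95 − (-1.95) = 3.9 V.
Required N = ⌈(89.9 − 1.76)/6.02⌉ = ⌈14.641⌉ = 15.
LSB = 3.9 V / 2^15 = 119 µV.

119 µV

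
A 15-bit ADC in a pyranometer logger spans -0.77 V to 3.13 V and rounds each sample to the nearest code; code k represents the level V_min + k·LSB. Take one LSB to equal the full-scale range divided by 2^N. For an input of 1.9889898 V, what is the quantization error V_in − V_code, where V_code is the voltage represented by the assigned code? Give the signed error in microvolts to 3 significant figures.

Full-scale range = 3.13 V − (-0.77 V) = 3.9 V. LSB = 3.9 V / 2^15 ≈ 119.0 µV.
Position in LSBs: (1.9889898 − (-0.77)) × 32768/3.9 = 23181.1738; rounding gives k = 23181.
V_code = V_min + k × range/2^15 = -0.77 + 23181 × 3.9/32768 = 1.9889691162 V.
e = 1.9889898 − (1.9889691162) = +20.7 µV.

+20.7 µV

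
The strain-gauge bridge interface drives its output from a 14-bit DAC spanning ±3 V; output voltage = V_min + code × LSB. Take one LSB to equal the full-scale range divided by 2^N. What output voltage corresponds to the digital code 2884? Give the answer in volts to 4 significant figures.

Range = 3 − (-3) = 6 V. LSB = 6 V / 2^14.
Output = V_min + (2884/16384) × range = -3 + 0.176025 × 6 V
      = -3 V + 1.05615 V = -1.94385 V.

-1.944 V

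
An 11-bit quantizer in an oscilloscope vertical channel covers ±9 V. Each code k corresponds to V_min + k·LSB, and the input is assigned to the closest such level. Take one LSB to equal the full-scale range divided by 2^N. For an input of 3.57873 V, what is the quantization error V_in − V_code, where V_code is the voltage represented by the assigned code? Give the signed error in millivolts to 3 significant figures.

Span: 9 V − (-9 V) = 18 V. LSB = 18 V / 2^11 ≈ 8.789 mV.
(V_in − V_min)/LSB = (3.57873 − (-9)) × 2048/18 = 1431.1799 → nearest code k = 1431.
V_code = -9 + (1431/2048) × 18 = 3.577148438 V.
e = 3.57873 − (3.577148438) = +1.58 mV.

+1.58 mV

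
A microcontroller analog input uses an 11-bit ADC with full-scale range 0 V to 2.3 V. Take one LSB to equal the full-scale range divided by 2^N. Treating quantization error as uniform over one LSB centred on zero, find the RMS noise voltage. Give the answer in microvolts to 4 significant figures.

V_FS = 2.3 V.
Step size = 2.3/2048 V = 1.12305 mV.
For a uniform distribution on [−LSB/2, +LSB/2], V_rms = LSB/√12 = 1.12305 mV/3.4641 = 324.2 µV.

324.2 µV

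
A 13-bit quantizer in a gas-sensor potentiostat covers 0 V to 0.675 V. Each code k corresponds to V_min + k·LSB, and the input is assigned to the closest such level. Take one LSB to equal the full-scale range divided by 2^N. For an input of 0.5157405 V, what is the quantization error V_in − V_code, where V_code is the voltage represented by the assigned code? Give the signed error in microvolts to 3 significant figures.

Full-scale range = 0.675 V. LSB = 0.675 V / 2^13 ≈ 82.40 µV.
Position in LSBs: (0.5157405 − (0)) × 8192/0.675 = 6259.1795; rounding gives k = 6259.
V_code = 0 + (6259/8192) × 0.675 = 0.5157257080 V.
e = 0.5157405 − (0.5157257080) = +14.8 µV.

+14.8 µV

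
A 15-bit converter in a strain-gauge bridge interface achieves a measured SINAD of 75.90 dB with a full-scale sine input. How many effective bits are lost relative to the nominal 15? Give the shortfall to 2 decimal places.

N_eff = (75.90 − 1.76)/6.02 = 12.3156 bits.
15 − 12.3156 = 2.68 bits below nominal.

2.68 bits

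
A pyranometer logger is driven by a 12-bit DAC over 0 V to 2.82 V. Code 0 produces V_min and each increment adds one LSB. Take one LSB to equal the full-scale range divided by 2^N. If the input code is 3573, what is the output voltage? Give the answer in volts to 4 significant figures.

Full-scale range = 2.82 V. LSB = 2.82 V / 2^12.
V_out = 0 + 3573 × (2.82/4096) V
      = 0 V + 2.45993 V = 2.45993 V.

2.460 V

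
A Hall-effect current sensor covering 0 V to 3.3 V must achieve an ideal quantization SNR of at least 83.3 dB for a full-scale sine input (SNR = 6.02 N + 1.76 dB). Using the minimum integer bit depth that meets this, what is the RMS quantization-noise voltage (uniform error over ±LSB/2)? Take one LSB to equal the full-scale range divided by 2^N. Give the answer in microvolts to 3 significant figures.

58.1 µV

Span = 3.3 V.
Required N = ⌈(83.3 − 1.76)/6.02⌉ = ⌈13.545⌉ = 14.
LSB = 3.3 V ÷ 2^14 = 3.3/16384 V = 201.42 µV.
V_rms = LSB/√12 = 58.1 µV.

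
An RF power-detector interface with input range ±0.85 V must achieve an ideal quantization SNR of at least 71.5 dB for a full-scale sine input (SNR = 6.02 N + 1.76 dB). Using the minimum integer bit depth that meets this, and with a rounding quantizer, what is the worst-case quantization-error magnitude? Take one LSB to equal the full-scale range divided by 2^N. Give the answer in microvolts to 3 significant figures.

208 µV

The full-scale span is 0.85 − (-0.85) = 1.7 V.
N ≥ (71.5 − 1.76)/6.02 = 11.585 → N_min = 12.
One LSB is 1.7 V / 4096 = 415.04 µV.
|e|_max = LSB/2 = 208 µV.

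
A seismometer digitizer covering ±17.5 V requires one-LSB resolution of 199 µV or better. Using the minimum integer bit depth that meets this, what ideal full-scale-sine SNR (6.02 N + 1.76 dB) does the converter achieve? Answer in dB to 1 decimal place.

Full-scale range = 17.5 V − (-17.5 V) = 35 V.
Need 2^N ≥ 35 V / 199 µV = 175900 → N_min = 18.
SNR = 6.02 × 18 + 1.76 = 110.12 dB.

110.1 dB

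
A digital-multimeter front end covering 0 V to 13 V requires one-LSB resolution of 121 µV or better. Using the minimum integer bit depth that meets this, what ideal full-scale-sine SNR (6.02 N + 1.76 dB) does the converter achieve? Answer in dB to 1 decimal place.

104.1 dB

Range is 13 V.
13 V / 121 µV = 107400. Since 2^16 = 65536 and 2^17 = 131072, N = 17.
SNR = 6.02 × 17 + 1.76 = 104.10 dB.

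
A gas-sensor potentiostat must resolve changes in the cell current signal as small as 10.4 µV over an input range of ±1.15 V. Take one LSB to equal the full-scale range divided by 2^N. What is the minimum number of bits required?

18 bits

The full-scale span is 1.15 − (-1.15) = 2.3 V.
Required number of levels: 2.3/10.4 µV = 221150; smallest N with 2^N ≥ that is 18.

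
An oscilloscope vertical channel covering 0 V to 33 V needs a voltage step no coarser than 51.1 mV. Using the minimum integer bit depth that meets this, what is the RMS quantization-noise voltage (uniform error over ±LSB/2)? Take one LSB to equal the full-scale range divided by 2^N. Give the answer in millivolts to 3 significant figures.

9.30 mV

Span = 33 V.
Levels needed ≥ 33/51.1 mV = 645.8. 2^10 = 1024 suffices, so N_min = 10.
LSB = 33 V ÷ 2^10 = 33/1024 V = 32.227 mV.
σ_q = LSB/√12 = 32.227 mV/3.4641 = 9.30 mV.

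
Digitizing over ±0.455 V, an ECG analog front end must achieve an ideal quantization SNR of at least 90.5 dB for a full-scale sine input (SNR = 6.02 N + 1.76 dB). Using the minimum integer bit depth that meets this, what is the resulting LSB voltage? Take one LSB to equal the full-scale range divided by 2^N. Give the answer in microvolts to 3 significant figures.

27.8 µV

Full-scale range = 0.455 V − (-0.455 V) = 0.91 V.
Solving 6.02 N ≥ 90.5 − 1.76: N ≥ 14.741. Round up → N = 15.
Step size = 0.91/32768 V = 27.8 µV.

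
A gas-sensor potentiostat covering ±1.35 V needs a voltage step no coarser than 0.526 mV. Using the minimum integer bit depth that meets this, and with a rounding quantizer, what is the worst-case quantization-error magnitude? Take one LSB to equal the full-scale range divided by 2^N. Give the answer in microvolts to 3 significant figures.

165 µV

Span: 1.35 V − (-1.35 V) = 2.7 V.
Need 2^N ≥ 2.7 V / 0.526 mV = 5133 → N_min = 13.
LSB = 2.7 V ÷ 2^13 = 2.7/8192 V = 329.59 µV.
Max error for round-to-nearest is LSB/2 = 165 µV.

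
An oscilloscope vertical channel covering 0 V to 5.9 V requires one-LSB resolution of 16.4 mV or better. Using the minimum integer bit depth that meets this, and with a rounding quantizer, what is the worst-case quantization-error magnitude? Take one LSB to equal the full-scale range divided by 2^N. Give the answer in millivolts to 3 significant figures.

5.76 mV

Span = 5.9 V.
Required number of levels: 5.9/16.4 mV = 359.76; smallest N with 2^N ≥ that is 9.
Step size = 5.9/512 V = 11.523 mV.
Max error for round-to-nearest is LSB/2 = 5.76 mV.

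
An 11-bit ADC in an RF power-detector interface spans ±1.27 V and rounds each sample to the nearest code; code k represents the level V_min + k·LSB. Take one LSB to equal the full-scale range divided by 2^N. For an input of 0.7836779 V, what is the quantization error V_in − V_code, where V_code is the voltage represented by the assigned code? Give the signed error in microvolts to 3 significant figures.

Span: 1.27 V − (-1.27 V) = 2.54 V. LSB = 2.54 V / 2^11 ≈ 1.240 mV.
(0.7836779 − (-1.27)) / LSB = 2.0536779 × 2048/2.54 = 1655.8789. Nearest integer: k = 1656.
V_code = -1.27 + (1656/2048) × 2.54 = 0.7838281250 V.
V_in − V_code = 0.7836779 − (0.7838281250) = −150 µV.

−150 µV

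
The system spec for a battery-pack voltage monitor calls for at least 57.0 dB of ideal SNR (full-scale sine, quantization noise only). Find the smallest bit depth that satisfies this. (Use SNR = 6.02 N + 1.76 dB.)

10 bits

6.02 N + 1.76 ≥ 57.0 gives N ≥ 9.176, so the minimum integer is 10.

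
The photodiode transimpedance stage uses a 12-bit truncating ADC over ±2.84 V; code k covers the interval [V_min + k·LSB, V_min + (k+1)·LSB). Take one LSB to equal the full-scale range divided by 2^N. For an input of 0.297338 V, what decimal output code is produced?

The full-scale span is 2.84 − (-2.84) = 5.68 V. LSB = 5.68 V / 2^12 ≈ 1.387 mV.
(V_in − V_min) × 2^12/range = (0.297338 − (-2.84)) × 4096/5.68 = 2262.418.
Floor → code = 2262.

2262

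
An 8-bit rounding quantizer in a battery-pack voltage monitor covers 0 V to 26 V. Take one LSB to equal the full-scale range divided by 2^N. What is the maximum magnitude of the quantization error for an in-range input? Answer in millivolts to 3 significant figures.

Range is 26 V.
LSB = 26 V ÷ 2^8 = 26/256 V = 101.56 mV.
A rounding quantizer has |error| ≤ LSB/2 = 50.8 mV.

50.8 mV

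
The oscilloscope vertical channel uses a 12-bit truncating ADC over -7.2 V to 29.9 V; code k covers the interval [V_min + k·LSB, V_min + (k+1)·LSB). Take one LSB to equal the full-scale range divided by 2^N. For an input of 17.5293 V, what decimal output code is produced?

2730

Full-scale range = 29.9 V − (-7.2 V) = 37.1 V. LSB = 37.1 V / 2^12 ≈ 9.058 mV.
code = ⌊(V_in − V_min)/LSB⌋ = ⌊(V_in − V_min) × 2^12 / range⌋
     = ⌊(17.5293 − (-7.2)) × 4096 / 37.1⌋ = ⌊24.7293 × 4096/37.1⌋
     = ⌊2730.221⌋ = 2730.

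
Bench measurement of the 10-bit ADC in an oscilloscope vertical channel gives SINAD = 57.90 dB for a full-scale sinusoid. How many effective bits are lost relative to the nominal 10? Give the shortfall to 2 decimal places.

Effective bits = (57.90 − 1.76)/6.02 = 9.3256.
Shortfall = 10 − 9.3256 = 0.6744 bits.

0.67 bits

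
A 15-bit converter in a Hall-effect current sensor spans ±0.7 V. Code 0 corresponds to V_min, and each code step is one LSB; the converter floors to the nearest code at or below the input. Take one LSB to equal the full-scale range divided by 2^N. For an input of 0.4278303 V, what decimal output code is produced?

26397

Range = 0.7 − (-0.7) = 1.4 V. LSB = 1.4 V / 2^15 ≈ 42.72 µV.
V_in − V_min = 0.4278303 − (-0.7) = 1.1278303 V.
Divide by LSB: 1.1278303 × 32768/1.4 = 26397.6738.
Truncating gives code 26397.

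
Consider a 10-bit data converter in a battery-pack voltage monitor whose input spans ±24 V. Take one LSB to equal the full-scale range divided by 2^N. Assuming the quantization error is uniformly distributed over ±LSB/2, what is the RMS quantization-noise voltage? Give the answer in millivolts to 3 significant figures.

The full-scale span is 24 − (-24) = 48 V.
LSB = 48 V ÷ 2^10 = 48/1024 V = 46.875 mV.
For a uniform distribution on [−LSB/2, +LSB/2], V_rms = LSB/√12 = 46.875 mV/3.4641 = 13.5 mV.

13.5 mV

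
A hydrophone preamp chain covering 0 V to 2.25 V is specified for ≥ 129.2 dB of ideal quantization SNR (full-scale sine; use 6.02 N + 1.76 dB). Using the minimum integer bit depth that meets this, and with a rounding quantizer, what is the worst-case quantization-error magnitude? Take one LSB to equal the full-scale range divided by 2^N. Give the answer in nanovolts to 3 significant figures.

268 nV

V_FS = 2.25 V.
Solving 6.02 N ≥ 129.2 − 1.76: N ≥ 21.169. Round up → N = 22.
Step size = 2.25/4194304 V = 0.53644 µV.
Max error for round-to-nearest is LSB/2 = 268 nV.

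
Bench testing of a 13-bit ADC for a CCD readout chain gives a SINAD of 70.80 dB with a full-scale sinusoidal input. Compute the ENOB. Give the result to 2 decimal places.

(70.80 − 1.76) / 6.02 = 69.04/6.02 = 11.4684 effective bits.

11.47 bits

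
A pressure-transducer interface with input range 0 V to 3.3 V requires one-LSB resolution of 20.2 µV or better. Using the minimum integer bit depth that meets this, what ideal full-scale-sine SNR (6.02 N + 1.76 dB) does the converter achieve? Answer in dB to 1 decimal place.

110.1 dB

Full-scale range = 3.3 V.
Need 2^N ≥ 3.3 V / 20.2 µV = 163400 → N_min = 18.
SNR = 6.02 × 18 + 1.76 = 110.12 dB.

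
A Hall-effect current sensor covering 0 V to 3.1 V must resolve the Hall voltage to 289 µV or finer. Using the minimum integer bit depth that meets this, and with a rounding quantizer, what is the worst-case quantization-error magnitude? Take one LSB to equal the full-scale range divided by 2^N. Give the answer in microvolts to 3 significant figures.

94.6 µV

Range is 3.1 V.
Need 2^N ≥ 3.1 V / 289 µV = 10730 → N_min = 14.
LSB = 3.1 V / 2^14 = 189.21 µV.
|e|_max = LSB/2 = 94.6 µV.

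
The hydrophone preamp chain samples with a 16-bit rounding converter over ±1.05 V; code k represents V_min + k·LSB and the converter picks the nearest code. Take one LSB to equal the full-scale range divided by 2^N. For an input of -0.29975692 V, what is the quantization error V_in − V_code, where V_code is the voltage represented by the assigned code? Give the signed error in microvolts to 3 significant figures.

+9.62 µV

Full-scale range = 1.05 V − (-1.05 V) = 2.1 V. LSB = 2.1 V / 2^16 ≈ 32.04 µV.
(-0.29975692 − (-1.05)) / LSB = 0.75024308 × 65536/2.1 = 23413.3002. Nearest integer: k = 23413.
Reconstructed level: -1.05 + 23413 × 2.1/65536 V = -0.29976654053 V.
Error = V_in − V_code = -0.29975692 − (-0.29976654053) = +9.62 µV.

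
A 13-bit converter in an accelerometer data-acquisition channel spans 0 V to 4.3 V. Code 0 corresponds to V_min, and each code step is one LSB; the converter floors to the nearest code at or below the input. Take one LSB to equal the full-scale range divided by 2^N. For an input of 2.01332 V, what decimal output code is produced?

Range is 4.3 V. LSB = 4.3 V / 2^13 ≈ 0.5249 mV.
(V_in − V_min) × 2^13/range = (2.01332 − (0)) × 8192/4.3 = 3835.609.
Floor → code = 3835.

3835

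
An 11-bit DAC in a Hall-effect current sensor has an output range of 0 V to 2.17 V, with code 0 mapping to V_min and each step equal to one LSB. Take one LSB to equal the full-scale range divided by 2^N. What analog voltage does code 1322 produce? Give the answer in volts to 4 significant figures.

1.401 V

Range is 2.17 V. LSB = 2.17 V / 2^11.
V_out = 0 + 1322 × (2.17/2048) V
      = 0 + 1.40075 = 1.40075 V.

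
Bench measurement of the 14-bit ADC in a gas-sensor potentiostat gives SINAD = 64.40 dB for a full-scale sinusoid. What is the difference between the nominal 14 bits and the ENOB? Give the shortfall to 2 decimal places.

Effective bits = (64.40 − 1.76)/6.02 = 10.4053.
Shortfall = 14 − 10.4053 = 3.5947 bits.

3.59 bits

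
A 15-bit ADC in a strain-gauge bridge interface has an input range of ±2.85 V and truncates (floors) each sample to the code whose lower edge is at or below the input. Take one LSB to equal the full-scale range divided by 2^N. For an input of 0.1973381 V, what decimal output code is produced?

Full-scale range = 2.85 V − (-2.85 V) = 5.7 V. LSB = 5.7 V / 2^15 ≈ 174.0 µV.
V_in − V_min = 0.1973381 − (-2.85) = 3.0473381 V.
Divide by LSB: 3.0473381 × 32768/5.7 = 17518.4517.
Truncating gives code 17518.

17518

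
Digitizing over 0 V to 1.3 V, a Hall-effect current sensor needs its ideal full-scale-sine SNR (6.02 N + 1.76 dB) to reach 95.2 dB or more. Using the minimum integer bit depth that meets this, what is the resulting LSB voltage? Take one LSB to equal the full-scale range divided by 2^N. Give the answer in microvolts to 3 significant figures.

19.8 µV

Span = 1.3 V.
Solving 6.02 N ≥ 95.2 − 1.76: N ≥ 15.522. Round up → N = 16.
Step size = 1.3/65536 V = 19.8 µV.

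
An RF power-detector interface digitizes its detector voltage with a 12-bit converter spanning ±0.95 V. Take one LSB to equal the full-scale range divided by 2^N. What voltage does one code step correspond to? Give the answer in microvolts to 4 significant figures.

The full-scale span is 0.95 − (-0.95) = 1.9 V.
Number of codes = 2^12 = 4096.
One LSB is 1.9 V / 4096 = 463.9 µV.

463.9 µV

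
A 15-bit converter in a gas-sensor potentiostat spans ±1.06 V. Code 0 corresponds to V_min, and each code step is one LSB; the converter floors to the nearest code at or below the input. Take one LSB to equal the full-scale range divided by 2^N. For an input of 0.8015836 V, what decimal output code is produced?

28773

Span: 1.06 V − (-1.06 V) = 2.12 V. LSB = 2.12 V / 2^15 ≈ 64.70 µV.
V_in − V_min = 0.8015836 − (-1.06) = 1.8615836 V.
Divide by LSB: 1.8615836 × 32768/2.12 = 28773.7601.
Truncating gives code 28773.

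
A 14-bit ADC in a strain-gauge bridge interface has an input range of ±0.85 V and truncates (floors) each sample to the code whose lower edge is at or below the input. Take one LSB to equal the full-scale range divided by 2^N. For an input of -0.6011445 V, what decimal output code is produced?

The full-scale span is 0.85 − (-0.85) = 1.7 V. LSB = 1.7 V / 2^14 ≈ 103.8 µV.
(V_in − V_min) × 2^14/range = (-0.6011445 − (-0.85)) × 16384/1.7 = 2398.381.
Floor → code = 2398.

2398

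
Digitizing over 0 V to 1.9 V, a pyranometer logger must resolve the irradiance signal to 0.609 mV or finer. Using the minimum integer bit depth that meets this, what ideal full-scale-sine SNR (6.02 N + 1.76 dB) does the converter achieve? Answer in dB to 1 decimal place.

74.0 dB

Full-scale range = 1.9 V.
1.9 V / 0.609 mV = 3120. Since 2^11 = 2048 and 2^12 = 4096, N = 12.
Ideal SNR at N = 12: 6.02·12 + 1.76 = 74.0 dB.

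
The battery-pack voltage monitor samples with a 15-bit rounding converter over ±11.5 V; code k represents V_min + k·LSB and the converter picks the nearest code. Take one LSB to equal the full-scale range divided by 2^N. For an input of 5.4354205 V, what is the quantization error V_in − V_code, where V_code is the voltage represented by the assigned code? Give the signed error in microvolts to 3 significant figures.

The full-scale span is 11.5 − (-11.5) = 23 V. LSB = 23 V / 2^15 ≈ 0.7019 mV.
Position in LSBs: (5.4354205 − (-11.5)) × 32768/23 = 24127.8200; rounding gives k = 24128.
V_code = -11.5 + (24128/32768) × 23 = 5.4355468750 V.
e = 5.4354205 − (5.4355468750) = −126 µV.

−126 µV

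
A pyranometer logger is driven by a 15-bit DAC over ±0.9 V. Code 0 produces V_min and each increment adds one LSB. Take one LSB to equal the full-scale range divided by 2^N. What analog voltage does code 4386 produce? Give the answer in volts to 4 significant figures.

Full-scale range = 0.9 V − (-0.9 V) = 1.8 V. LSB = 1.8 V / 2^15.
Output = V_min + (4386/32768) × range = -0.9 + 0.133850 × 1.8 V
      = -0.9 + 0.240930 = -0.659070 V.

-0.6591 V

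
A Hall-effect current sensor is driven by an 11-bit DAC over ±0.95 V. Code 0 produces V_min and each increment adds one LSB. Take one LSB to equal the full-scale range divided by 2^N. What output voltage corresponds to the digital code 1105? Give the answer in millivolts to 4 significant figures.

75.15 mV

The full-scale span is 0.95 − (-0.95) = 1.9 V. LSB = 1.9 V / 2^11.
V_out = -0.95 + 1105 × (1.9/2048) V
      = -0.95 + 1.02515 = 0.0751465 V.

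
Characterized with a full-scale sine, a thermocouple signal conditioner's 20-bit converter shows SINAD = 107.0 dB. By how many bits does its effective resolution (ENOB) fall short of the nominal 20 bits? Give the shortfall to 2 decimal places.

2.52 bits

N_eff = (107.0 − 1.76)/6.02 = 17.4817 bits.
Lost resolution: 20 − 17.4817 = 2.5183 bits.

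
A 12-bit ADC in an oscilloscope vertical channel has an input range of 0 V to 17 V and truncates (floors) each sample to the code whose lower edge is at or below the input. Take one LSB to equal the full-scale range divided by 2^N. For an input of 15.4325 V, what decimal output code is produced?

Range is 17 V. LSB = 17 V / 2^12 ≈ 4.150 mV.
code = ⌊(V_in − V_min)/LSB⌋ = ⌊(V_in − V_min) × 2^12 / range⌋
     = ⌊(15.4325 − (0)) × 4096 / 17⌋ = ⌊15.4325 × 4096/17⌋
     = ⌊3718.325⌋ = 3718.

3718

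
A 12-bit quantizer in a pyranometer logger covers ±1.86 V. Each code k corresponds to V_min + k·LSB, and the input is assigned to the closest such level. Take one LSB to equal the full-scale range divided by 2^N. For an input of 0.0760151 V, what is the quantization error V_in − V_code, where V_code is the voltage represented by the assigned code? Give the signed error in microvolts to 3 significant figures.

−274 µV

Span: 1.86 V − (-1.86 V) = 3.72 V. LSB = 3.72 V / 2^12 ≈ 0.9082 mV.
(V_in − V_min)/LSB = (0.0760151 − (-1.86)) × 4096/3.72 = 2131.6983 → nearest code k = 2132.
V_code = -1.86 + (2132/4096) × 3.72 = 0.07628906250 V.
V_in − V_code = 0.0760151 − (0.07628906250) = −274 µV.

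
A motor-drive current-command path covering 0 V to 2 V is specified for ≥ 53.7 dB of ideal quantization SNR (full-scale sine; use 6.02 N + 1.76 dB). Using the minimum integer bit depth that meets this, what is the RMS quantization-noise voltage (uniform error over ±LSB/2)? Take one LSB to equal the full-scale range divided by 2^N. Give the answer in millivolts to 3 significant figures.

Span = 2 V.
Required N = ⌈(53.7 − 1.76)/6.02⌉ = ⌈8.628⌉ = 9.
Step size = 2/512 V = 3.9063 mV.
V_rms = LSB/√12 = 1.13 mV.

1.13 mV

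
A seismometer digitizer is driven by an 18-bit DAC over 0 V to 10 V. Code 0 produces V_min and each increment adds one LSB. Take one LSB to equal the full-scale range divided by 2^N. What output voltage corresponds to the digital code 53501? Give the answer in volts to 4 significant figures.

Span = 10 V. LSB = 10 V / 2^18.
Output = V_min + (53501/262144) × range = 0 + 0.204090 × 10 V
      = 0 V + 2.04090 V = 2.04090 V.

2.041 V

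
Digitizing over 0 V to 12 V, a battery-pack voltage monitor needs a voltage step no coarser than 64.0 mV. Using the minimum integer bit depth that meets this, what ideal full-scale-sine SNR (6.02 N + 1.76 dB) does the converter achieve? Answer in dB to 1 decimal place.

Range is 12 V.
Levels needed ≥ 12/64.0 mV = 187.5. 2^8 = 256 suffices, so N_min = 8.
6.02(8) + 1.76 = 49.92 dB.

49.9 dB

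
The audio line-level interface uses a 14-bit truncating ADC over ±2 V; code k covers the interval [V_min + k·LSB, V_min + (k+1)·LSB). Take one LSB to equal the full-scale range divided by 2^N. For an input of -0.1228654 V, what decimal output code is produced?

Full-scale range = 2 V − (-2 V) = 4 V. LSB = 4 V / 2^14 ≈ 244.1 µV.
(V_in − V_min) × 2^14/range = (-0.1228654 − (-2)) × 16384/4 = 7688.743.
Floor → code = 7688.

7688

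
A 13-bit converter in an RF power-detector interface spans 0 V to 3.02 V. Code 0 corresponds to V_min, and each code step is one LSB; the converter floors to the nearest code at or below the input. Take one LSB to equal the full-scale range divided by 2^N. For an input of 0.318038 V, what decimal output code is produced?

V_FS = 3.02 V. LSB = 3.02 V / 2^13 ≈ 368.7 µV.
(V_in − V_min) × 2^13/range = (0.318038 − (0)) × 8192/3.02 = 862.704.
Floor → code = 862.

862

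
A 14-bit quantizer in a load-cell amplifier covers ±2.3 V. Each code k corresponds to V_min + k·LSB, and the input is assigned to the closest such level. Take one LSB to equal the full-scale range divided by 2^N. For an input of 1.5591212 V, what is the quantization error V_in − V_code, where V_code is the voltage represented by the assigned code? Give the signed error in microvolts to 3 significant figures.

+51.4 µV

Span: 2.3 V − (-2.3 V) = 4.6 V. LSB = 4.6 V / 2^14 ≈ 280.8 µV.
Position in LSBs: (1.5591212 − (-2.3)) × 16384/4.6 = 13745.1830; rounding gives k = 13745.
V_code = -2.3 + (13745/16384) × 4.6 = 1.5590698242 V.
Error = V_in − V_code = 1.5591212 − (1.5590698242) = +51.4 µV.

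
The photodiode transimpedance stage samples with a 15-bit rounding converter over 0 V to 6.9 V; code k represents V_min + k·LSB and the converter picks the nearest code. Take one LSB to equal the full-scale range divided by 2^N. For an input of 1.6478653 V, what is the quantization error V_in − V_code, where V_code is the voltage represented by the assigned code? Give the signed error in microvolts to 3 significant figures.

Full-scale range = 6.9 V. LSB = 6.9 V / 2^15 ≈ 210.6 µV.
(1.6478653 − (0)) / LSB = 1.6478653 × 32768/6.9 = 7825.6884. Nearest integer: k = 7826.
Reconstructed level: 0 + 7826 × 6.9/32768 V = 1.6479309082 V.
e = 1.6478653 − (1.6479309082) = −65.6 µV.

−65.6 µV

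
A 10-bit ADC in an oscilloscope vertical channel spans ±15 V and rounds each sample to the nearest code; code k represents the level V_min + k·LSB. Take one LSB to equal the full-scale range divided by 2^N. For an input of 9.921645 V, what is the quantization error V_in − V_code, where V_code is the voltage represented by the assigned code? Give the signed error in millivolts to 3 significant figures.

−10.0 mV

Span: 15 V − (-15 V) = 30 V. LSB = 30 V / 2^10 ≈ 29.30 mV.
(V_in − V_min)/LSB = (9.921645 − (-15)) × 1024/30 = 850.6588 → nearest code k = 851.
Reconstructed level: -15 + 851 × 30/1024 V = 9.931640625 V.
V_in − V_code = 9.921645 − (9.931640625) = −10.0 mV.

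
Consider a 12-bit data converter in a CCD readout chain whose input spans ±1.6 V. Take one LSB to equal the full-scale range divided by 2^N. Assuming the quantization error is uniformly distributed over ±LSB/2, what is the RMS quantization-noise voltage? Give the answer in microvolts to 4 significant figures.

Range = 1.6 − (-1.6) = 3.2 V.
LSB = 3.2 V / 2^12 = 0.781250 mV.
σ_q = LSB/√12 = 0.781250 mV/3.4641 = 225.5 µV.

225.5 µV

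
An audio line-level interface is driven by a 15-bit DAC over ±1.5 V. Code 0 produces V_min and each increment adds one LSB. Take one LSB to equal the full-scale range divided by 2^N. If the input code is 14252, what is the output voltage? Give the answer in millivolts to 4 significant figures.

-195.2 mV

Span: 1.5 V − (-1.5 V) = 3 V. LSB = 3 V / 2^15.
V_out = V_min + code × LSB = -1.5 V + 14252 × 3 V / 32768
      = -1.5 + 1.30481 = -0.195190 V.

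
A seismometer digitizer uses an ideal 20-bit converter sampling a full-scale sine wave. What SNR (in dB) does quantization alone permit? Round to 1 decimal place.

122.2 dB

SNR = 6.02·20 + 1.76 = 122.16 dB.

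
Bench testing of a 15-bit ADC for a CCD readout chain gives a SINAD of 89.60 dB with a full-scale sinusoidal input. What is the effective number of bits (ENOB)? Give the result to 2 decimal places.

(89.60 − 1.76) / 6.02 = 87.84/6.02 = 14.5914 effective bits.

14.59 bits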